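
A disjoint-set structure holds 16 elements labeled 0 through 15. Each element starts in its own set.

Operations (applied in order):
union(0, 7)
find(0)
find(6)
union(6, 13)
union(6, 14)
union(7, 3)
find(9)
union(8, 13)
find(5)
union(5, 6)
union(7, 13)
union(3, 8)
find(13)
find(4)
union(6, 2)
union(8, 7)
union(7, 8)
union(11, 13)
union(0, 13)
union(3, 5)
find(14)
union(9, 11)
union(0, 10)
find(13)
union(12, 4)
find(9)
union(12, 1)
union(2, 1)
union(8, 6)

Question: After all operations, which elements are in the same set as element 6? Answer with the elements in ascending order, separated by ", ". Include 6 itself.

Step 1: union(0, 7) -> merged; set of 0 now {0, 7}
Step 2: find(0) -> no change; set of 0 is {0, 7}
Step 3: find(6) -> no change; set of 6 is {6}
Step 4: union(6, 13) -> merged; set of 6 now {6, 13}
Step 5: union(6, 14) -> merged; set of 6 now {6, 13, 14}
Step 6: union(7, 3) -> merged; set of 7 now {0, 3, 7}
Step 7: find(9) -> no change; set of 9 is {9}
Step 8: union(8, 13) -> merged; set of 8 now {6, 8, 13, 14}
Step 9: find(5) -> no change; set of 5 is {5}
Step 10: union(5, 6) -> merged; set of 5 now {5, 6, 8, 13, 14}
Step 11: union(7, 13) -> merged; set of 7 now {0, 3, 5, 6, 7, 8, 13, 14}
Step 12: union(3, 8) -> already same set; set of 3 now {0, 3, 5, 6, 7, 8, 13, 14}
Step 13: find(13) -> no change; set of 13 is {0, 3, 5, 6, 7, 8, 13, 14}
Step 14: find(4) -> no change; set of 4 is {4}
Step 15: union(6, 2) -> merged; set of 6 now {0, 2, 3, 5, 6, 7, 8, 13, 14}
Step 16: union(8, 7) -> already same set; set of 8 now {0, 2, 3, 5, 6, 7, 8, 13, 14}
Step 17: union(7, 8) -> already same set; set of 7 now {0, 2, 3, 5, 6, 7, 8, 13, 14}
Step 18: union(11, 13) -> merged; set of 11 now {0, 2, 3, 5, 6, 7, 8, 11, 13, 14}
Step 19: union(0, 13) -> already same set; set of 0 now {0, 2, 3, 5, 6, 7, 8, 11, 13, 14}
Step 20: union(3, 5) -> already same set; set of 3 now {0, 2, 3, 5, 6, 7, 8, 11, 13, 14}
Step 21: find(14) -> no change; set of 14 is {0, 2, 3, 5, 6, 7, 8, 11, 13, 14}
Step 22: union(9, 11) -> merged; set of 9 now {0, 2, 3, 5, 6, 7, 8, 9, 11, 13, 14}
Step 23: union(0, 10) -> merged; set of 0 now {0, 2, 3, 5, 6, 7, 8, 9, 10, 11, 13, 14}
Step 24: find(13) -> no change; set of 13 is {0, 2, 3, 5, 6, 7, 8, 9, 10, 11, 13, 14}
Step 25: union(12, 4) -> merged; set of 12 now {4, 12}
Step 26: find(9) -> no change; set of 9 is {0, 2, 3, 5, 6, 7, 8, 9, 10, 11, 13, 14}
Step 27: union(12, 1) -> merged; set of 12 now {1, 4, 12}
Step 28: union(2, 1) -> merged; set of 2 now {0, 1, 2, 3, 4, 5, 6, 7, 8, 9, 10, 11, 12, 13, 14}
Step 29: union(8, 6) -> already same set; set of 8 now {0, 1, 2, 3, 4, 5, 6, 7, 8, 9, 10, 11, 12, 13, 14}
Component of 6: {0, 1, 2, 3, 4, 5, 6, 7, 8, 9, 10, 11, 12, 13, 14}

Answer: 0, 1, 2, 3, 4, 5, 6, 7, 8, 9, 10, 11, 12, 13, 14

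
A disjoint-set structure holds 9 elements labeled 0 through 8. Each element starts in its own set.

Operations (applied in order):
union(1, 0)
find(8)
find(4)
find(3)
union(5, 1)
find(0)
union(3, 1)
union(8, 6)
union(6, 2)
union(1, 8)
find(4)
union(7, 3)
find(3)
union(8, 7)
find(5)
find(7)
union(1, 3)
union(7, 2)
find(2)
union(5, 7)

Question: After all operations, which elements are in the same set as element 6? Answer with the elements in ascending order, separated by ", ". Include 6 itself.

Step 1: union(1, 0) -> merged; set of 1 now {0, 1}
Step 2: find(8) -> no change; set of 8 is {8}
Step 3: find(4) -> no change; set of 4 is {4}
Step 4: find(3) -> no change; set of 3 is {3}
Step 5: union(5, 1) -> merged; set of 5 now {0, 1, 5}
Step 6: find(0) -> no change; set of 0 is {0, 1, 5}
Step 7: union(3, 1) -> merged; set of 3 now {0, 1, 3, 5}
Step 8: union(8, 6) -> merged; set of 8 now {6, 8}
Step 9: union(6, 2) -> merged; set of 6 now {2, 6, 8}
Step 10: union(1, 8) -> merged; set of 1 now {0, 1, 2, 3, 5, 6, 8}
Step 11: find(4) -> no change; set of 4 is {4}
Step 12: union(7, 3) -> merged; set of 7 now {0, 1, 2, 3, 5, 6, 7, 8}
Step 13: find(3) -> no change; set of 3 is {0, 1, 2, 3, 5, 6, 7, 8}
Step 14: union(8, 7) -> already same set; set of 8 now {0, 1, 2, 3, 5, 6, 7, 8}
Step 15: find(5) -> no change; set of 5 is {0, 1, 2, 3, 5, 6, 7, 8}
Step 16: find(7) -> no change; set of 7 is {0, 1, 2, 3, 5, 6, 7, 8}
Step 17: union(1, 3) -> already same set; set of 1 now {0, 1, 2, 3, 5, 6, 7, 8}
Step 18: union(7, 2) -> already same set; set of 7 now {0, 1, 2, 3, 5, 6, 7, 8}
Step 19: find(2) -> no change; set of 2 is {0, 1, 2, 3, 5, 6, 7, 8}
Step 20: union(5, 7) -> already same set; set of 5 now {0, 1, 2, 3, 5, 6, 7, 8}
Component of 6: {0, 1, 2, 3, 5, 6, 7, 8}

Answer: 0, 1, 2, 3, 5, 6, 7, 8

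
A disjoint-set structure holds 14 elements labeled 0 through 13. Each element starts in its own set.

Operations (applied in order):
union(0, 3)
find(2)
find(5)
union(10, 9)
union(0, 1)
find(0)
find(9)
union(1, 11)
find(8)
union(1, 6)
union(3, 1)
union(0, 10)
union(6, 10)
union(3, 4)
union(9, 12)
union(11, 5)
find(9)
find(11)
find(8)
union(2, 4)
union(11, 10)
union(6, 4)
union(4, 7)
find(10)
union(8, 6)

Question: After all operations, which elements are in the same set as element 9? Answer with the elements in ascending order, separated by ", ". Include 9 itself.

Answer: 0, 1, 2, 3, 4, 5, 6, 7, 8, 9, 10, 11, 12

Derivation:
Step 1: union(0, 3) -> merged; set of 0 now {0, 3}
Step 2: find(2) -> no change; set of 2 is {2}
Step 3: find(5) -> no change; set of 5 is {5}
Step 4: union(10, 9) -> merged; set of 10 now {9, 10}
Step 5: union(0, 1) -> merged; set of 0 now {0, 1, 3}
Step 6: find(0) -> no change; set of 0 is {0, 1, 3}
Step 7: find(9) -> no change; set of 9 is {9, 10}
Step 8: union(1, 11) -> merged; set of 1 now {0, 1, 3, 11}
Step 9: find(8) -> no change; set of 8 is {8}
Step 10: union(1, 6) -> merged; set of 1 now {0, 1, 3, 6, 11}
Step 11: union(3, 1) -> already same set; set of 3 now {0, 1, 3, 6, 11}
Step 12: union(0, 10) -> merged; set of 0 now {0, 1, 3, 6, 9, 10, 11}
Step 13: union(6, 10) -> already same set; set of 6 now {0, 1, 3, 6, 9, 10, 11}
Step 14: union(3, 4) -> merged; set of 3 now {0, 1, 3, 4, 6, 9, 10, 11}
Step 15: union(9, 12) -> merged; set of 9 now {0, 1, 3, 4, 6, 9, 10, 11, 12}
Step 16: union(11, 5) -> merged; set of 11 now {0, 1, 3, 4, 5, 6, 9, 10, 11, 12}
Step 17: find(9) -> no change; set of 9 is {0, 1, 3, 4, 5, 6, 9, 10, 11, 12}
Step 18: find(11) -> no change; set of 11 is {0, 1, 3, 4, 5, 6, 9, 10, 11, 12}
Step 19: find(8) -> no change; set of 8 is {8}
Step 20: union(2, 4) -> merged; set of 2 now {0, 1, 2, 3, 4, 5, 6, 9, 10, 11, 12}
Step 21: union(11, 10) -> already same set; set of 11 now {0, 1, 2, 3, 4, 5, 6, 9, 10, 11, 12}
Step 22: union(6, 4) -> already same set; set of 6 now {0, 1, 2, 3, 4, 5, 6, 9, 10, 11, 12}
Step 23: union(4, 7) -> merged; set of 4 now {0, 1, 2, 3, 4, 5, 6, 7, 9, 10, 11, 12}
Step 24: find(10) -> no change; set of 10 is {0, 1, 2, 3, 4, 5, 6, 7, 9, 10, 11, 12}
Step 25: union(8, 6) -> merged; set of 8 now {0, 1, 2, 3, 4, 5, 6, 7, 8, 9, 10, 11, 12}
Component of 9: {0, 1, 2, 3, 4, 5, 6, 7, 8, 9, 10, 11, 12}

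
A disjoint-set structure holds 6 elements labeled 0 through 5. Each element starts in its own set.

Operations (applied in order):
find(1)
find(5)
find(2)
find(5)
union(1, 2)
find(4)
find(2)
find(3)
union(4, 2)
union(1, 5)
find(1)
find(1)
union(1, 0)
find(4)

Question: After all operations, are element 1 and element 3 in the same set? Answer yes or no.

Step 1: find(1) -> no change; set of 1 is {1}
Step 2: find(5) -> no change; set of 5 is {5}
Step 3: find(2) -> no change; set of 2 is {2}
Step 4: find(5) -> no change; set of 5 is {5}
Step 5: union(1, 2) -> merged; set of 1 now {1, 2}
Step 6: find(4) -> no change; set of 4 is {4}
Step 7: find(2) -> no change; set of 2 is {1, 2}
Step 8: find(3) -> no change; set of 3 is {3}
Step 9: union(4, 2) -> merged; set of 4 now {1, 2, 4}
Step 10: union(1, 5) -> merged; set of 1 now {1, 2, 4, 5}
Step 11: find(1) -> no change; set of 1 is {1, 2, 4, 5}
Step 12: find(1) -> no change; set of 1 is {1, 2, 4, 5}
Step 13: union(1, 0) -> merged; set of 1 now {0, 1, 2, 4, 5}
Step 14: find(4) -> no change; set of 4 is {0, 1, 2, 4, 5}
Set of 1: {0, 1, 2, 4, 5}; 3 is not a member.

Answer: no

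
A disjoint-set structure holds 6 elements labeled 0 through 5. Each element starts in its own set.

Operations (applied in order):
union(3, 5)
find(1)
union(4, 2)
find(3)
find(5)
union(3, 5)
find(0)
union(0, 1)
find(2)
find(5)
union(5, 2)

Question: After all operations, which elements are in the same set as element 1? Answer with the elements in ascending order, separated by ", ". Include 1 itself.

Step 1: union(3, 5) -> merged; set of 3 now {3, 5}
Step 2: find(1) -> no change; set of 1 is {1}
Step 3: union(4, 2) -> merged; set of 4 now {2, 4}
Step 4: find(3) -> no change; set of 3 is {3, 5}
Step 5: find(5) -> no change; set of 5 is {3, 5}
Step 6: union(3, 5) -> already same set; set of 3 now {3, 5}
Step 7: find(0) -> no change; set of 0 is {0}
Step 8: union(0, 1) -> merged; set of 0 now {0, 1}
Step 9: find(2) -> no change; set of 2 is {2, 4}
Step 10: find(5) -> no change; set of 5 is {3, 5}
Step 11: union(5, 2) -> merged; set of 5 now {2, 3, 4, 5}
Component of 1: {0, 1}

Answer: 0, 1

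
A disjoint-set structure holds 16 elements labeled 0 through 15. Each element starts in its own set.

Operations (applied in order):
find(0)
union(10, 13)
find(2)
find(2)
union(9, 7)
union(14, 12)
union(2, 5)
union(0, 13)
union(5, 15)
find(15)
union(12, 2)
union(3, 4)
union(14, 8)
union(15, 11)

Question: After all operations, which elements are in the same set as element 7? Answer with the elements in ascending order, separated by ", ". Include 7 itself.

Step 1: find(0) -> no change; set of 0 is {0}
Step 2: union(10, 13) -> merged; set of 10 now {10, 13}
Step 3: find(2) -> no change; set of 2 is {2}
Step 4: find(2) -> no change; set of 2 is {2}
Step 5: union(9, 7) -> merged; set of 9 now {7, 9}
Step 6: union(14, 12) -> merged; set of 14 now {12, 14}
Step 7: union(2, 5) -> merged; set of 2 now {2, 5}
Step 8: union(0, 13) -> merged; set of 0 now {0, 10, 13}
Step 9: union(5, 15) -> merged; set of 5 now {2, 5, 15}
Step 10: find(15) -> no change; set of 15 is {2, 5, 15}
Step 11: union(12, 2) -> merged; set of 12 now {2, 5, 12, 14, 15}
Step 12: union(3, 4) -> merged; set of 3 now {3, 4}
Step 13: union(14, 8) -> merged; set of 14 now {2, 5, 8, 12, 14, 15}
Step 14: union(15, 11) -> merged; set of 15 now {2, 5, 8, 11, 12, 14, 15}
Component of 7: {7, 9}

Answer: 7, 9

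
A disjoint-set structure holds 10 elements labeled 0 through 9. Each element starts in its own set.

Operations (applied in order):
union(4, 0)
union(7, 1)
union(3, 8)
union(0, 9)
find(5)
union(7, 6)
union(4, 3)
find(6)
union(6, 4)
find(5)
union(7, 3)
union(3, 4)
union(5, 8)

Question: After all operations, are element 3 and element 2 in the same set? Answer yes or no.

Step 1: union(4, 0) -> merged; set of 4 now {0, 4}
Step 2: union(7, 1) -> merged; set of 7 now {1, 7}
Step 3: union(3, 8) -> merged; set of 3 now {3, 8}
Step 4: union(0, 9) -> merged; set of 0 now {0, 4, 9}
Step 5: find(5) -> no change; set of 5 is {5}
Step 6: union(7, 6) -> merged; set of 7 now {1, 6, 7}
Step 7: union(4, 3) -> merged; set of 4 now {0, 3, 4, 8, 9}
Step 8: find(6) -> no change; set of 6 is {1, 6, 7}
Step 9: union(6, 4) -> merged; set of 6 now {0, 1, 3, 4, 6, 7, 8, 9}
Step 10: find(5) -> no change; set of 5 is {5}
Step 11: union(7, 3) -> already same set; set of 7 now {0, 1, 3, 4, 6, 7, 8, 9}
Step 12: union(3, 4) -> already same set; set of 3 now {0, 1, 3, 4, 6, 7, 8, 9}
Step 13: union(5, 8) -> merged; set of 5 now {0, 1, 3, 4, 5, 6, 7, 8, 9}
Set of 3: {0, 1, 3, 4, 5, 6, 7, 8, 9}; 2 is not a member.

Answer: no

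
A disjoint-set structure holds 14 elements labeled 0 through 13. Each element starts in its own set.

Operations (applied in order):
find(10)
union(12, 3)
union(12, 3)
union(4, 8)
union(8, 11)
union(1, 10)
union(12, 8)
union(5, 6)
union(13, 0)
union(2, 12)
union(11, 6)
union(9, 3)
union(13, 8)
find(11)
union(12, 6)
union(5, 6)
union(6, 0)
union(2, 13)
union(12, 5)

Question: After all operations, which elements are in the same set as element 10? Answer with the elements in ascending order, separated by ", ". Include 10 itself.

Answer: 1, 10

Derivation:
Step 1: find(10) -> no change; set of 10 is {10}
Step 2: union(12, 3) -> merged; set of 12 now {3, 12}
Step 3: union(12, 3) -> already same set; set of 12 now {3, 12}
Step 4: union(4, 8) -> merged; set of 4 now {4, 8}
Step 5: union(8, 11) -> merged; set of 8 now {4, 8, 11}
Step 6: union(1, 10) -> merged; set of 1 now {1, 10}
Step 7: union(12, 8) -> merged; set of 12 now {3, 4, 8, 11, 12}
Step 8: union(5, 6) -> merged; set of 5 now {5, 6}
Step 9: union(13, 0) -> merged; set of 13 now {0, 13}
Step 10: union(2, 12) -> merged; set of 2 now {2, 3, 4, 8, 11, 12}
Step 11: union(11, 6) -> merged; set of 11 now {2, 3, 4, 5, 6, 8, 11, 12}
Step 12: union(9, 3) -> merged; set of 9 now {2, 3, 4, 5, 6, 8, 9, 11, 12}
Step 13: union(13, 8) -> merged; set of 13 now {0, 2, 3, 4, 5, 6, 8, 9, 11, 12, 13}
Step 14: find(11) -> no change; set of 11 is {0, 2, 3, 4, 5, 6, 8, 9, 11, 12, 13}
Step 15: union(12, 6) -> already same set; set of 12 now {0, 2, 3, 4, 5, 6, 8, 9, 11, 12, 13}
Step 16: union(5, 6) -> already same set; set of 5 now {0, 2, 3, 4, 5, 6, 8, 9, 11, 12, 13}
Step 17: union(6, 0) -> already same set; set of 6 now {0, 2, 3, 4, 5, 6, 8, 9, 11, 12, 13}
Step 18: union(2, 13) -> already same set; set of 2 now {0, 2, 3, 4, 5, 6, 8, 9, 11, 12, 13}
Step 19: union(12, 5) -> already same set; set of 12 now {0, 2, 3, 4, 5, 6, 8, 9, 11, 12, 13}
Component of 10: {1, 10}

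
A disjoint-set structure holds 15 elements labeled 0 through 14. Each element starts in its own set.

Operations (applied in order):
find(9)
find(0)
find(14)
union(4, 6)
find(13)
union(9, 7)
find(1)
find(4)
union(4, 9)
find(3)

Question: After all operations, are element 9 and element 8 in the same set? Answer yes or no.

Answer: no

Derivation:
Step 1: find(9) -> no change; set of 9 is {9}
Step 2: find(0) -> no change; set of 0 is {0}
Step 3: find(14) -> no change; set of 14 is {14}
Step 4: union(4, 6) -> merged; set of 4 now {4, 6}
Step 5: find(13) -> no change; set of 13 is {13}
Step 6: union(9, 7) -> merged; set of 9 now {7, 9}
Step 7: find(1) -> no change; set of 1 is {1}
Step 8: find(4) -> no change; set of 4 is {4, 6}
Step 9: union(4, 9) -> merged; set of 4 now {4, 6, 7, 9}
Step 10: find(3) -> no change; set of 3 is {3}
Set of 9: {4, 6, 7, 9}; 8 is not a member.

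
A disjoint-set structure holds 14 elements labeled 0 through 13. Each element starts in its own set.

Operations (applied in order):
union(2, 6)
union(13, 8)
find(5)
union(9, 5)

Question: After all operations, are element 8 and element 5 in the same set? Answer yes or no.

Answer: no

Derivation:
Step 1: union(2, 6) -> merged; set of 2 now {2, 6}
Step 2: union(13, 8) -> merged; set of 13 now {8, 13}
Step 3: find(5) -> no change; set of 5 is {5}
Step 4: union(9, 5) -> merged; set of 9 now {5, 9}
Set of 8: {8, 13}; 5 is not a member.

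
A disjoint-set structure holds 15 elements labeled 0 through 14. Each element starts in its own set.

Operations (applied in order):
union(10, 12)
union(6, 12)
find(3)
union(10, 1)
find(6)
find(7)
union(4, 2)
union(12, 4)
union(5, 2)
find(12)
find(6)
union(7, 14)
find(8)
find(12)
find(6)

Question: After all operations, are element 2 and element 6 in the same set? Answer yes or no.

Answer: yes

Derivation:
Step 1: union(10, 12) -> merged; set of 10 now {10, 12}
Step 2: union(6, 12) -> merged; set of 6 now {6, 10, 12}
Step 3: find(3) -> no change; set of 3 is {3}
Step 4: union(10, 1) -> merged; set of 10 now {1, 6, 10, 12}
Step 5: find(6) -> no change; set of 6 is {1, 6, 10, 12}
Step 6: find(7) -> no change; set of 7 is {7}
Step 7: union(4, 2) -> merged; set of 4 now {2, 4}
Step 8: union(12, 4) -> merged; set of 12 now {1, 2, 4, 6, 10, 12}
Step 9: union(5, 2) -> merged; set of 5 now {1, 2, 4, 5, 6, 10, 12}
Step 10: find(12) -> no change; set of 12 is {1, 2, 4, 5, 6, 10, 12}
Step 11: find(6) -> no change; set of 6 is {1, 2, 4, 5, 6, 10, 12}
Step 12: union(7, 14) -> merged; set of 7 now {7, 14}
Step 13: find(8) -> no change; set of 8 is {8}
Step 14: find(12) -> no change; set of 12 is {1, 2, 4, 5, 6, 10, 12}
Step 15: find(6) -> no change; set of 6 is {1, 2, 4, 5, 6, 10, 12}
Set of 2: {1, 2, 4, 5, 6, 10, 12}; 6 is a member.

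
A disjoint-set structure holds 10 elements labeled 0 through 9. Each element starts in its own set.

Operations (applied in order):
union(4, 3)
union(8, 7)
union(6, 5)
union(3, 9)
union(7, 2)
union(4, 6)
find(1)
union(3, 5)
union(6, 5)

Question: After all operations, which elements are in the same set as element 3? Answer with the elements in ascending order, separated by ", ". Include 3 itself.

Answer: 3, 4, 5, 6, 9

Derivation:
Step 1: union(4, 3) -> merged; set of 4 now {3, 4}
Step 2: union(8, 7) -> merged; set of 8 now {7, 8}
Step 3: union(6, 5) -> merged; set of 6 now {5, 6}
Step 4: union(3, 9) -> merged; set of 3 now {3, 4, 9}
Step 5: union(7, 2) -> merged; set of 7 now {2, 7, 8}
Step 6: union(4, 6) -> merged; set of 4 now {3, 4, 5, 6, 9}
Step 7: find(1) -> no change; set of 1 is {1}
Step 8: union(3, 5) -> already same set; set of 3 now {3, 4, 5, 6, 9}
Step 9: union(6, 5) -> already same set; set of 6 now {3, 4, 5, 6, 9}
Component of 3: {3, 4, 5, 6, 9}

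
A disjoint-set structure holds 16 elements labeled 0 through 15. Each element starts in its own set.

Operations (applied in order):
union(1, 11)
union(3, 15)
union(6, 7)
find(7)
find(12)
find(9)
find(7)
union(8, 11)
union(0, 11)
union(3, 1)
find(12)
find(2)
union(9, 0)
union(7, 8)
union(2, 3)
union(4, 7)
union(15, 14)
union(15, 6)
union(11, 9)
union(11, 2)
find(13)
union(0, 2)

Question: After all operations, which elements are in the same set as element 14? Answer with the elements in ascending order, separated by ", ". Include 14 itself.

Step 1: union(1, 11) -> merged; set of 1 now {1, 11}
Step 2: union(3, 15) -> merged; set of 3 now {3, 15}
Step 3: union(6, 7) -> merged; set of 6 now {6, 7}
Step 4: find(7) -> no change; set of 7 is {6, 7}
Step 5: find(12) -> no change; set of 12 is {12}
Step 6: find(9) -> no change; set of 9 is {9}
Step 7: find(7) -> no change; set of 7 is {6, 7}
Step 8: union(8, 11) -> merged; set of 8 now {1, 8, 11}
Step 9: union(0, 11) -> merged; set of 0 now {0, 1, 8, 11}
Step 10: union(3, 1) -> merged; set of 3 now {0, 1, 3, 8, 11, 15}
Step 11: find(12) -> no change; set of 12 is {12}
Step 12: find(2) -> no change; set of 2 is {2}
Step 13: union(9, 0) -> merged; set of 9 now {0, 1, 3, 8, 9, 11, 15}
Step 14: union(7, 8) -> merged; set of 7 now {0, 1, 3, 6, 7, 8, 9, 11, 15}
Step 15: union(2, 3) -> merged; set of 2 now {0, 1, 2, 3, 6, 7, 8, 9, 11, 15}
Step 16: union(4, 7) -> merged; set of 4 now {0, 1, 2, 3, 4, 6, 7, 8, 9, 11, 15}
Step 17: union(15, 14) -> merged; set of 15 now {0, 1, 2, 3, 4, 6, 7, 8, 9, 11, 14, 15}
Step 18: union(15, 6) -> already same set; set of 15 now {0, 1, 2, 3, 4, 6, 7, 8, 9, 11, 14, 15}
Step 19: union(11, 9) -> already same set; set of 11 now {0, 1, 2, 3, 4, 6, 7, 8, 9, 11, 14, 15}
Step 20: union(11, 2) -> already same set; set of 11 now {0, 1, 2, 3, 4, 6, 7, 8, 9, 11, 14, 15}
Step 21: find(13) -> no change; set of 13 is {13}
Step 22: union(0, 2) -> already same set; set of 0 now {0, 1, 2, 3, 4, 6, 7, 8, 9, 11, 14, 15}
Component of 14: {0, 1, 2, 3, 4, 6, 7, 8, 9, 11, 14, 15}

Answer: 0, 1, 2, 3, 4, 6, 7, 8, 9, 11, 14, 15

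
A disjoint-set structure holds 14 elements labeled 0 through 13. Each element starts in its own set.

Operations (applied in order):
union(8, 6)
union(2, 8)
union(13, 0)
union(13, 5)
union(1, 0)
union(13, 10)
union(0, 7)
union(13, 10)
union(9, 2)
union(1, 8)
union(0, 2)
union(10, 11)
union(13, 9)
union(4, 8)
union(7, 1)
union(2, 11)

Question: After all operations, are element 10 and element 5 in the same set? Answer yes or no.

Step 1: union(8, 6) -> merged; set of 8 now {6, 8}
Step 2: union(2, 8) -> merged; set of 2 now {2, 6, 8}
Step 3: union(13, 0) -> merged; set of 13 now {0, 13}
Step 4: union(13, 5) -> merged; set of 13 now {0, 5, 13}
Step 5: union(1, 0) -> merged; set of 1 now {0, 1, 5, 13}
Step 6: union(13, 10) -> merged; set of 13 now {0, 1, 5, 10, 13}
Step 7: union(0, 7) -> merged; set of 0 now {0, 1, 5, 7, 10, 13}
Step 8: union(13, 10) -> already same set; set of 13 now {0, 1, 5, 7, 10, 13}
Step 9: union(9, 2) -> merged; set of 9 now {2, 6, 8, 9}
Step 10: union(1, 8) -> merged; set of 1 now {0, 1, 2, 5, 6, 7, 8, 9, 10, 13}
Step 11: union(0, 2) -> already same set; set of 0 now {0, 1, 2, 5, 6, 7, 8, 9, 10, 13}
Step 12: union(10, 11) -> merged; set of 10 now {0, 1, 2, 5, 6, 7, 8, 9, 10, 11, 13}
Step 13: union(13, 9) -> already same set; set of 13 now {0, 1, 2, 5, 6, 7, 8, 9, 10, 11, 13}
Step 14: union(4, 8) -> merged; set of 4 now {0, 1, 2, 4, 5, 6, 7, 8, 9, 10, 11, 13}
Step 15: union(7, 1) -> already same set; set of 7 now {0, 1, 2, 4, 5, 6, 7, 8, 9, 10, 11, 13}
Step 16: union(2, 11) -> already same set; set of 2 now {0, 1, 2, 4, 5, 6, 7, 8, 9, 10, 11, 13}
Set of 10: {0, 1, 2, 4, 5, 6, 7, 8, 9, 10, 11, 13}; 5 is a member.

Answer: yes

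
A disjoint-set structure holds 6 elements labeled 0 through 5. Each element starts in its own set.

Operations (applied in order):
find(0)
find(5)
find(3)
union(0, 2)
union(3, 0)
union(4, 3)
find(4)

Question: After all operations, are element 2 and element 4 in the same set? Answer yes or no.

Answer: yes

Derivation:
Step 1: find(0) -> no change; set of 0 is {0}
Step 2: find(5) -> no change; set of 5 is {5}
Step 3: find(3) -> no change; set of 3 is {3}
Step 4: union(0, 2) -> merged; set of 0 now {0, 2}
Step 5: union(3, 0) -> merged; set of 3 now {0, 2, 3}
Step 6: union(4, 3) -> merged; set of 4 now {0, 2, 3, 4}
Step 7: find(4) -> no change; set of 4 is {0, 2, 3, 4}
Set of 2: {0, 2, 3, 4}; 4 is a member.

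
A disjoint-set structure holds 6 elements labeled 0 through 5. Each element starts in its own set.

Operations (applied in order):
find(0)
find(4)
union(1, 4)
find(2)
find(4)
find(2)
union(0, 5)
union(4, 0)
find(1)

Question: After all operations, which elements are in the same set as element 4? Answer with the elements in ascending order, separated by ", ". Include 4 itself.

Answer: 0, 1, 4, 5

Derivation:
Step 1: find(0) -> no change; set of 0 is {0}
Step 2: find(4) -> no change; set of 4 is {4}
Step 3: union(1, 4) -> merged; set of 1 now {1, 4}
Step 4: find(2) -> no change; set of 2 is {2}
Step 5: find(4) -> no change; set of 4 is {1, 4}
Step 6: find(2) -> no change; set of 2 is {2}
Step 7: union(0, 5) -> merged; set of 0 now {0, 5}
Step 8: union(4, 0) -> merged; set of 4 now {0, 1, 4, 5}
Step 9: find(1) -> no change; set of 1 is {0, 1, 4, 5}
Component of 4: {0, 1, 4, 5}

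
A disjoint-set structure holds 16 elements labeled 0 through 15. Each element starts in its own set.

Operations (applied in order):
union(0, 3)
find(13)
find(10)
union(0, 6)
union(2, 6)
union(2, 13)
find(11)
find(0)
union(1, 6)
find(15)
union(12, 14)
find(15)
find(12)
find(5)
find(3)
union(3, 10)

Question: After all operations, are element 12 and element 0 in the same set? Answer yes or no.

Step 1: union(0, 3) -> merged; set of 0 now {0, 3}
Step 2: find(13) -> no change; set of 13 is {13}
Step 3: find(10) -> no change; set of 10 is {10}
Step 4: union(0, 6) -> merged; set of 0 now {0, 3, 6}
Step 5: union(2, 6) -> merged; set of 2 now {0, 2, 3, 6}
Step 6: union(2, 13) -> merged; set of 2 now {0, 2, 3, 6, 13}
Step 7: find(11) -> no change; set of 11 is {11}
Step 8: find(0) -> no change; set of 0 is {0, 2, 3, 6, 13}
Step 9: union(1, 6) -> merged; set of 1 now {0, 1, 2, 3, 6, 13}
Step 10: find(15) -> no change; set of 15 is {15}
Step 11: union(12, 14) -> merged; set of 12 now {12, 14}
Step 12: find(15) -> no change; set of 15 is {15}
Step 13: find(12) -> no change; set of 12 is {12, 14}
Step 14: find(5) -> no change; set of 5 is {5}
Step 15: find(3) -> no change; set of 3 is {0, 1, 2, 3, 6, 13}
Step 16: union(3, 10) -> merged; set of 3 now {0, 1, 2, 3, 6, 10, 13}
Set of 12: {12, 14}; 0 is not a member.

Answer: no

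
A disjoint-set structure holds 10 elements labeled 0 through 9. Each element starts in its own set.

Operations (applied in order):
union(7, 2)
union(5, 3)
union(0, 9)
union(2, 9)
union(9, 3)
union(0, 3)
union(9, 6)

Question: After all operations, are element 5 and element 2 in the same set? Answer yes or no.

Step 1: union(7, 2) -> merged; set of 7 now {2, 7}
Step 2: union(5, 3) -> merged; set of 5 now {3, 5}
Step 3: union(0, 9) -> merged; set of 0 now {0, 9}
Step 4: union(2, 9) -> merged; set of 2 now {0, 2, 7, 9}
Step 5: union(9, 3) -> merged; set of 9 now {0, 2, 3, 5, 7, 9}
Step 6: union(0, 3) -> already same set; set of 0 now {0, 2, 3, 5, 7, 9}
Step 7: union(9, 6) -> merged; set of 9 now {0, 2, 3, 5, 6, 7, 9}
Set of 5: {0, 2, 3, 5, 6, 7, 9}; 2 is a member.

Answer: yes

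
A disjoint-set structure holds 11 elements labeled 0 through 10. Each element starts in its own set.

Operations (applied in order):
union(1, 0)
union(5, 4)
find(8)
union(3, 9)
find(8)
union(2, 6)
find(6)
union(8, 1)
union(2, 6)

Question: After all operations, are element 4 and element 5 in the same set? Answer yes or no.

Answer: yes

Derivation:
Step 1: union(1, 0) -> merged; set of 1 now {0, 1}
Step 2: union(5, 4) -> merged; set of 5 now {4, 5}
Step 3: find(8) -> no change; set of 8 is {8}
Step 4: union(3, 9) -> merged; set of 3 now {3, 9}
Step 5: find(8) -> no change; set of 8 is {8}
Step 6: union(2, 6) -> merged; set of 2 now {2, 6}
Step 7: find(6) -> no change; set of 6 is {2, 6}
Step 8: union(8, 1) -> merged; set of 8 now {0, 1, 8}
Step 9: union(2, 6) -> already same set; set of 2 now {2, 6}
Set of 4: {4, 5}; 5 is a member.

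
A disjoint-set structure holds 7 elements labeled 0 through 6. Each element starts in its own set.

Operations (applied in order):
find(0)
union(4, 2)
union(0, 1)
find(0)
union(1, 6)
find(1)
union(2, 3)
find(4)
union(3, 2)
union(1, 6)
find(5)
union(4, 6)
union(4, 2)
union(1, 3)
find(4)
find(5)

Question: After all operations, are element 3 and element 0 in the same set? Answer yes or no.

Step 1: find(0) -> no change; set of 0 is {0}
Step 2: union(4, 2) -> merged; set of 4 now {2, 4}
Step 3: union(0, 1) -> merged; set of 0 now {0, 1}
Step 4: find(0) -> no change; set of 0 is {0, 1}
Step 5: union(1, 6) -> merged; set of 1 now {0, 1, 6}
Step 6: find(1) -> no change; set of 1 is {0, 1, 6}
Step 7: union(2, 3) -> merged; set of 2 now {2, 3, 4}
Step 8: find(4) -> no change; set of 4 is {2, 3, 4}
Step 9: union(3, 2) -> already same set; set of 3 now {2, 3, 4}
Step 10: union(1, 6) -> already same set; set of 1 now {0, 1, 6}
Step 11: find(5) -> no change; set of 5 is {5}
Step 12: union(4, 6) -> merged; set of 4 now {0, 1, 2, 3, 4, 6}
Step 13: union(4, 2) -> already same set; set of 4 now {0, 1, 2, 3, 4, 6}
Step 14: union(1, 3) -> already same set; set of 1 now {0, 1, 2, 3, 4, 6}
Step 15: find(4) -> no change; set of 4 is {0, 1, 2, 3, 4, 6}
Step 16: find(5) -> no change; set of 5 is {5}
Set of 3: {0, 1, 2, 3, 4, 6}; 0 is a member.

Answer: yes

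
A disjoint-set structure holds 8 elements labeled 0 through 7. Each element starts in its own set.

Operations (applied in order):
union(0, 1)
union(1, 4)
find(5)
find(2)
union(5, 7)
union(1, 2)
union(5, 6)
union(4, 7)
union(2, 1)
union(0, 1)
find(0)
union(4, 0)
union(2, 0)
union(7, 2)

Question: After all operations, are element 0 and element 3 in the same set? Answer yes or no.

Step 1: union(0, 1) -> merged; set of 0 now {0, 1}
Step 2: union(1, 4) -> merged; set of 1 now {0, 1, 4}
Step 3: find(5) -> no change; set of 5 is {5}
Step 4: find(2) -> no change; set of 2 is {2}
Step 5: union(5, 7) -> merged; set of 5 now {5, 7}
Step 6: union(1, 2) -> merged; set of 1 now {0, 1, 2, 4}
Step 7: union(5, 6) -> merged; set of 5 now {5, 6, 7}
Step 8: union(4, 7) -> merged; set of 4 now {0, 1, 2, 4, 5, 6, 7}
Step 9: union(2, 1) -> already same set; set of 2 now {0, 1, 2, 4, 5, 6, 7}
Step 10: union(0, 1) -> already same set; set of 0 now {0, 1, 2, 4, 5, 6, 7}
Step 11: find(0) -> no change; set of 0 is {0, 1, 2, 4, 5, 6, 7}
Step 12: union(4, 0) -> already same set; set of 4 now {0, 1, 2, 4, 5, 6, 7}
Step 13: union(2, 0) -> already same set; set of 2 now {0, 1, 2, 4, 5, 6, 7}
Step 14: union(7, 2) -> already same set; set of 7 now {0, 1, 2, 4, 5, 6, 7}
Set of 0: {0, 1, 2, 4, 5, 6, 7}; 3 is not a member.

Answer: no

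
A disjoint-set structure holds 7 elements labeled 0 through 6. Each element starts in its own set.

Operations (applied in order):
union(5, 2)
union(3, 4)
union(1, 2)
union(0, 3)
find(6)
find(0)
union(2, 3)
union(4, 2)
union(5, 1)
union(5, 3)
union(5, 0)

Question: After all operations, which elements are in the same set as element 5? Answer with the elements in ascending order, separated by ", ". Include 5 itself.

Answer: 0, 1, 2, 3, 4, 5

Derivation:
Step 1: union(5, 2) -> merged; set of 5 now {2, 5}
Step 2: union(3, 4) -> merged; set of 3 now {3, 4}
Step 3: union(1, 2) -> merged; set of 1 now {1, 2, 5}
Step 4: union(0, 3) -> merged; set of 0 now {0, 3, 4}
Step 5: find(6) -> no change; set of 6 is {6}
Step 6: find(0) -> no change; set of 0 is {0, 3, 4}
Step 7: union(2, 3) -> merged; set of 2 now {0, 1, 2, 3, 4, 5}
Step 8: union(4, 2) -> already same set; set of 4 now {0, 1, 2, 3, 4, 5}
Step 9: union(5, 1) -> already same set; set of 5 now {0, 1, 2, 3, 4, 5}
Step 10: union(5, 3) -> already same set; set of 5 now {0, 1, 2, 3, 4, 5}
Step 11: union(5, 0) -> already same set; set of 5 now {0, 1, 2, 3, 4, 5}
Component of 5: {0, 1, 2, 3, 4, 5}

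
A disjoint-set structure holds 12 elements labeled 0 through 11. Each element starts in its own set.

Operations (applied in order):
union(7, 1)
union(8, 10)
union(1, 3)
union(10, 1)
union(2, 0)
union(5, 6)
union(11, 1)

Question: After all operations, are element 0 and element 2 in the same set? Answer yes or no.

Step 1: union(7, 1) -> merged; set of 7 now {1, 7}
Step 2: union(8, 10) -> merged; set of 8 now {8, 10}
Step 3: union(1, 3) -> merged; set of 1 now {1, 3, 7}
Step 4: union(10, 1) -> merged; set of 10 now {1, 3, 7, 8, 10}
Step 5: union(2, 0) -> merged; set of 2 now {0, 2}
Step 6: union(5, 6) -> merged; set of 5 now {5, 6}
Step 7: union(11, 1) -> merged; set of 11 now {1, 3, 7, 8, 10, 11}
Set of 0: {0, 2}; 2 is a member.

Answer: yes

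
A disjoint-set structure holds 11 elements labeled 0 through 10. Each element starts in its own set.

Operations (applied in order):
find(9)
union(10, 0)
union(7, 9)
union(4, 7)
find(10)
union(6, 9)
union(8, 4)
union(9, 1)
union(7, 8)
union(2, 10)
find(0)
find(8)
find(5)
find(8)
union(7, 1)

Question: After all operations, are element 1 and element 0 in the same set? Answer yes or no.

Step 1: find(9) -> no change; set of 9 is {9}
Step 2: union(10, 0) -> merged; set of 10 now {0, 10}
Step 3: union(7, 9) -> merged; set of 7 now {7, 9}
Step 4: union(4, 7) -> merged; set of 4 now {4, 7, 9}
Step 5: find(10) -> no change; set of 10 is {0, 10}
Step 6: union(6, 9) -> merged; set of 6 now {4, 6, 7, 9}
Step 7: union(8, 4) -> merged; set of 8 now {4, 6, 7, 8, 9}
Step 8: union(9, 1) -> merged; set of 9 now {1, 4, 6, 7, 8, 9}
Step 9: union(7, 8) -> already same set; set of 7 now {1, 4, 6, 7, 8, 9}
Step 10: union(2, 10) -> merged; set of 2 now {0, 2, 10}
Step 11: find(0) -> no change; set of 0 is {0, 2, 10}
Step 12: find(8) -> no change; set of 8 is {1, 4, 6, 7, 8, 9}
Step 13: find(5) -> no change; set of 5 is {5}
Step 14: find(8) -> no change; set of 8 is {1, 4, 6, 7, 8, 9}
Step 15: union(7, 1) -> already same set; set of 7 now {1, 4, 6, 7, 8, 9}
Set of 1: {1, 4, 6, 7, 8, 9}; 0 is not a member.

Answer: no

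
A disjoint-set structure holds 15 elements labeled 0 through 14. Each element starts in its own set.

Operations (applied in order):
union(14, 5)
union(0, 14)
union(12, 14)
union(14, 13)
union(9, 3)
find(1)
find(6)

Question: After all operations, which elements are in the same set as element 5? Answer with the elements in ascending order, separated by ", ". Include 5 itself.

Answer: 0, 5, 12, 13, 14

Derivation:
Step 1: union(14, 5) -> merged; set of 14 now {5, 14}
Step 2: union(0, 14) -> merged; set of 0 now {0, 5, 14}
Step 3: union(12, 14) -> merged; set of 12 now {0, 5, 12, 14}
Step 4: union(14, 13) -> merged; set of 14 now {0, 5, 12, 13, 14}
Step 5: union(9, 3) -> merged; set of 9 now {3, 9}
Step 6: find(1) -> no change; set of 1 is {1}
Step 7: find(6) -> no change; set of 6 is {6}
Component of 5: {0, 5, 12, 13, 14}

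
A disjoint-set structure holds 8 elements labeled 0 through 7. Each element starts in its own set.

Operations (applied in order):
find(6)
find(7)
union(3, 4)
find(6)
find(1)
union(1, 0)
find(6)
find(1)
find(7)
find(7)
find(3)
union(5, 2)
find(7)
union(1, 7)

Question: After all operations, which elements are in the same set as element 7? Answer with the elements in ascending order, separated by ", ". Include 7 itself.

Step 1: find(6) -> no change; set of 6 is {6}
Step 2: find(7) -> no change; set of 7 is {7}
Step 3: union(3, 4) -> merged; set of 3 now {3, 4}
Step 4: find(6) -> no change; set of 6 is {6}
Step 5: find(1) -> no change; set of 1 is {1}
Step 6: union(1, 0) -> merged; set of 1 now {0, 1}
Step 7: find(6) -> no change; set of 6 is {6}
Step 8: find(1) -> no change; set of 1 is {0, 1}
Step 9: find(7) -> no change; set of 7 is {7}
Step 10: find(7) -> no change; set of 7 is {7}
Step 11: find(3) -> no change; set of 3 is {3, 4}
Step 12: union(5, 2) -> merged; set of 5 now {2, 5}
Step 13: find(7) -> no change; set of 7 is {7}
Step 14: union(1, 7) -> merged; set of 1 now {0, 1, 7}
Component of 7: {0, 1, 7}

Answer: 0, 1, 7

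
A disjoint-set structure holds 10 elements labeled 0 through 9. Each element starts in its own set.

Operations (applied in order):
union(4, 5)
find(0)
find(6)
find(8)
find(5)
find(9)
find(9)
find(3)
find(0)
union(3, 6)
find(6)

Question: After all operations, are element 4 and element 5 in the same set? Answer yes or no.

Step 1: union(4, 5) -> merged; set of 4 now {4, 5}
Step 2: find(0) -> no change; set of 0 is {0}
Step 3: find(6) -> no change; set of 6 is {6}
Step 4: find(8) -> no change; set of 8 is {8}
Step 5: find(5) -> no change; set of 5 is {4, 5}
Step 6: find(9) -> no change; set of 9 is {9}
Step 7: find(9) -> no change; set of 9 is {9}
Step 8: find(3) -> no change; set of 3 is {3}
Step 9: find(0) -> no change; set of 0 is {0}
Step 10: union(3, 6) -> merged; set of 3 now {3, 6}
Step 11: find(6) -> no change; set of 6 is {3, 6}
Set of 4: {4, 5}; 5 is a member.

Answer: yes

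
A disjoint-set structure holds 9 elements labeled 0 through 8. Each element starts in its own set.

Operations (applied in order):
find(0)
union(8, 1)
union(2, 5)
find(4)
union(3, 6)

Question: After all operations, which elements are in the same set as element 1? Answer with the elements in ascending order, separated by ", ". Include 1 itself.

Answer: 1, 8

Derivation:
Step 1: find(0) -> no change; set of 0 is {0}
Step 2: union(8, 1) -> merged; set of 8 now {1, 8}
Step 3: union(2, 5) -> merged; set of 2 now {2, 5}
Step 4: find(4) -> no change; set of 4 is {4}
Step 5: union(3, 6) -> merged; set of 3 now {3, 6}
Component of 1: {1, 8}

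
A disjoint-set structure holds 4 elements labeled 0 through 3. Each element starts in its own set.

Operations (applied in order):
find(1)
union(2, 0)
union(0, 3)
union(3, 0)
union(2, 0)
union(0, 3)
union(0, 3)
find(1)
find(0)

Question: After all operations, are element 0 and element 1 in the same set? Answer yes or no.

Answer: no

Derivation:
Step 1: find(1) -> no change; set of 1 is {1}
Step 2: union(2, 0) -> merged; set of 2 now {0, 2}
Step 3: union(0, 3) -> merged; set of 0 now {0, 2, 3}
Step 4: union(3, 0) -> already same set; set of 3 now {0, 2, 3}
Step 5: union(2, 0) -> already same set; set of 2 now {0, 2, 3}
Step 6: union(0, 3) -> already same set; set of 0 now {0, 2, 3}
Step 7: union(0, 3) -> already same set; set of 0 now {0, 2, 3}
Step 8: find(1) -> no change; set of 1 is {1}
Step 9: find(0) -> no change; set of 0 is {0, 2, 3}
Set of 0: {0, 2, 3}; 1 is not a member.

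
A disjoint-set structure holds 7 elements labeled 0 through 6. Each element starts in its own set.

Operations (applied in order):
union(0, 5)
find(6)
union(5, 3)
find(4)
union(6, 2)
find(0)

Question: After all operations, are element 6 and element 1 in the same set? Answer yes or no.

Answer: no

Derivation:
Step 1: union(0, 5) -> merged; set of 0 now {0, 5}
Step 2: find(6) -> no change; set of 6 is {6}
Step 3: union(5, 3) -> merged; set of 5 now {0, 3, 5}
Step 4: find(4) -> no change; set of 4 is {4}
Step 5: union(6, 2) -> merged; set of 6 now {2, 6}
Step 6: find(0) -> no change; set of 0 is {0, 3, 5}
Set of 6: {2, 6}; 1 is not a member.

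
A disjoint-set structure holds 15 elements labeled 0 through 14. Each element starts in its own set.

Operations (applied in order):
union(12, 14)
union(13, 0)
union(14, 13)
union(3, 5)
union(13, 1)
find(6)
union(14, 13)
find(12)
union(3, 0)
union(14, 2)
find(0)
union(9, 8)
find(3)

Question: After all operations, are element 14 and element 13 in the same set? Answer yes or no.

Step 1: union(12, 14) -> merged; set of 12 now {12, 14}
Step 2: union(13, 0) -> merged; set of 13 now {0, 13}
Step 3: union(14, 13) -> merged; set of 14 now {0, 12, 13, 14}
Step 4: union(3, 5) -> merged; set of 3 now {3, 5}
Step 5: union(13, 1) -> merged; set of 13 now {0, 1, 12, 13, 14}
Step 6: find(6) -> no change; set of 6 is {6}
Step 7: union(14, 13) -> already same set; set of 14 now {0, 1, 12, 13, 14}
Step 8: find(12) -> no change; set of 12 is {0, 1, 12, 13, 14}
Step 9: union(3, 0) -> merged; set of 3 now {0, 1, 3, 5, 12, 13, 14}
Step 10: union(14, 2) -> merged; set of 14 now {0, 1, 2, 3, 5, 12, 13, 14}
Step 11: find(0) -> no change; set of 0 is {0, 1, 2, 3, 5, 12, 13, 14}
Step 12: union(9, 8) -> merged; set of 9 now {8, 9}
Step 13: find(3) -> no change; set of 3 is {0, 1, 2, 3, 5, 12, 13, 14}
Set of 14: {0, 1, 2, 3, 5, 12, 13, 14}; 13 is a member.

Answer: yes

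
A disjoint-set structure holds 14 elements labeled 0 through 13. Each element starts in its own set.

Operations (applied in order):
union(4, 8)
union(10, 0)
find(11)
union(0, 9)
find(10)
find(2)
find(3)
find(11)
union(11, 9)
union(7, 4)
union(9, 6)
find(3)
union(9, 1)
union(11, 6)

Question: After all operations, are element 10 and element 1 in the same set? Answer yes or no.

Step 1: union(4, 8) -> merged; set of 4 now {4, 8}
Step 2: union(10, 0) -> merged; set of 10 now {0, 10}
Step 3: find(11) -> no change; set of 11 is {11}
Step 4: union(0, 9) -> merged; set of 0 now {0, 9, 10}
Step 5: find(10) -> no change; set of 10 is {0, 9, 10}
Step 6: find(2) -> no change; set of 2 is {2}
Step 7: find(3) -> no change; set of 3 is {3}
Step 8: find(11) -> no change; set of 11 is {11}
Step 9: union(11, 9) -> merged; set of 11 now {0, 9, 10, 11}
Step 10: union(7, 4) -> merged; set of 7 now {4, 7, 8}
Step 11: union(9, 6) -> merged; set of 9 now {0, 6, 9, 10, 11}
Step 12: find(3) -> no change; set of 3 is {3}
Step 13: union(9, 1) -> merged; set of 9 now {0, 1, 6, 9, 10, 11}
Step 14: union(11, 6) -> already same set; set of 11 now {0, 1, 6, 9, 10, 11}
Set of 10: {0, 1, 6, 9, 10, 11}; 1 is a member.

Answer: yes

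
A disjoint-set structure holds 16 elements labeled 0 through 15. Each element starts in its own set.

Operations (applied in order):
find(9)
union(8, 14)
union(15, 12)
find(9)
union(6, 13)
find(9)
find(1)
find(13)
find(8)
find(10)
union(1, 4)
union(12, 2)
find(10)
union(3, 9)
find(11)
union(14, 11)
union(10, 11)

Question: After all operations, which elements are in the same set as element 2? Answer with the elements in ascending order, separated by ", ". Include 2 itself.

Answer: 2, 12, 15

Derivation:
Step 1: find(9) -> no change; set of 9 is {9}
Step 2: union(8, 14) -> merged; set of 8 now {8, 14}
Step 3: union(15, 12) -> merged; set of 15 now {12, 15}
Step 4: find(9) -> no change; set of 9 is {9}
Step 5: union(6, 13) -> merged; set of 6 now {6, 13}
Step 6: find(9) -> no change; set of 9 is {9}
Step 7: find(1) -> no change; set of 1 is {1}
Step 8: find(13) -> no change; set of 13 is {6, 13}
Step 9: find(8) -> no change; set of 8 is {8, 14}
Step 10: find(10) -> no change; set of 10 is {10}
Step 11: union(1, 4) -> merged; set of 1 now {1, 4}
Step 12: union(12, 2) -> merged; set of 12 now {2, 12, 15}
Step 13: find(10) -> no change; set of 10 is {10}
Step 14: union(3, 9) -> merged; set of 3 now {3, 9}
Step 15: find(11) -> no change; set of 11 is {11}
Step 16: union(14, 11) -> merged; set of 14 now {8, 11, 14}
Step 17: union(10, 11) -> merged; set of 10 now {8, 10, 11, 14}
Component of 2: {2, 12, 15}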